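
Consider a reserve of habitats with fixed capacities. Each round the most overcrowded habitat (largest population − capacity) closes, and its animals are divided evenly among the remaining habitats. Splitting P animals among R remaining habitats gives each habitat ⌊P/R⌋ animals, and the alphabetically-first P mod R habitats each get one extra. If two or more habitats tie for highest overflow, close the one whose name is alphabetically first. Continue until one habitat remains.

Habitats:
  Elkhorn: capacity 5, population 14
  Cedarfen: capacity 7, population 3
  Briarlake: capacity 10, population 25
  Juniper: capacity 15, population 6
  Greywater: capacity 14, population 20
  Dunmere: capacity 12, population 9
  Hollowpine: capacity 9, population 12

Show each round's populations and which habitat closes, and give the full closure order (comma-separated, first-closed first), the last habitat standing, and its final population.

Round 1: Briarlake=25 Cedarfen=3 Dunmere=9 Elkhorn=14 Greywater=20 Hollowpine=12 Juniper=6 → close Briarlake (overflow 15)
  25÷6 = 4 each, +1 to first 1
Round 2: Cedarfen=8 Dunmere=13 Elkhorn=18 Greywater=24 Hollowpine=16 Juniper=10 → close Elkhorn (overflow 13)
  18÷5 = 3 each, +1 to first 3
Round 3: Cedarfen=12 Dunmere=17 Greywater=28 Hollowpine=19 Juniper=13 → close Greywater (overflow 14)
  28÷4 = 7 each, +1 to first 0
Round 4: Cedarfen=19 Dunmere=24 Hollowpine=26 Juniper=20 → close Hollowpine (overflow 17)
  26÷3 = 8 each, +1 to first 2
Round 5: Cedarfen=28 Dunmere=33 Juniper=28 → close Cedarfen (overflow 21)
  28÷2 = 14 each, +1 to first 0
Round 6: Dunmere=47 Juniper=42 → close Dunmere (overflow 35)
  47÷1 = 47 each, +1 to first 0

Closure order: Briarlake, Elkhorn, Greywater, Hollowpine, Cedarfen, Dunmere
Last habitat: Juniper with 89 animals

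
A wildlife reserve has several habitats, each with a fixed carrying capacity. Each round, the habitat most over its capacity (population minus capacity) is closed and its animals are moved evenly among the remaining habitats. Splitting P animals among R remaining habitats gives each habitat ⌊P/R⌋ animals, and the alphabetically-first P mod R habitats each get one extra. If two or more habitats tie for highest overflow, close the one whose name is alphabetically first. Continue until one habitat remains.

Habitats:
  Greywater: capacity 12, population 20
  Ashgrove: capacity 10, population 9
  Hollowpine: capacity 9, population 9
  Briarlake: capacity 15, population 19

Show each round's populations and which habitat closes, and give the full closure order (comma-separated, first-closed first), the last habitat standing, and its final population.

Closure order: Greywater, Briarlake, Ashgrove
Last habitat: Hollowpine with 57 animals

Round 1: Ashgrove=9 Briarlake=19 Greywater=20 Hollowpine=9 → close Greywater (overflow 8)
  20÷3 = 6 each, +1 to first 2
Round 2: Ashgrove=16 Briarlake=26 Hollowpine=15 → close Briarlake (overflow 11)
  26÷2 = 13 each, +1 to first 0
Round 3: Ashgrove=29 Hollowpine=28 → close Ashgrove (overflow 19)
  29÷1 = 29 each, +1 to first 0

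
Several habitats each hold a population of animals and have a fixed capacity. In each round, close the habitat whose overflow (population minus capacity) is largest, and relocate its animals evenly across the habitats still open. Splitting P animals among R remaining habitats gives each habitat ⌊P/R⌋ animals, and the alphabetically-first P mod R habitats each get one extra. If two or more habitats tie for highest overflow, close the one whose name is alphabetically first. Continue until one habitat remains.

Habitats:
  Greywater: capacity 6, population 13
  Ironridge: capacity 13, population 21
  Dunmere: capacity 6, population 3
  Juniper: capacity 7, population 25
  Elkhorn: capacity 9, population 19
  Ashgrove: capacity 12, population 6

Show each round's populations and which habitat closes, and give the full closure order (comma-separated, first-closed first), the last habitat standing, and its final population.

Round 1: Ashgrove=6 Dunmere=3 Elkhorn=19 Greywater=13 Ironridge=21 Juniper=25 → close Juniper (overflow 18)
  25÷5 = 5 each, +1 to first 0
Round 2: Ashgrove=11 Dunmere=8 Elkhorn=24 Greywater=18 Ironridge=26 → close Elkhorn (overflow 15)
  24÷4 = 6 each, +1 to first 0
Round 3: Ashgrove=17 Dunmere=14 Greywater=24 Ironridge=32 → close Ironridge (overflow 19)
  32÷3 = 10 each, +1 to first 2
Round 4: Ashgrove=28 Dunmere=25 Greywater=34 → close Greywater (overflow 28)
  34÷2 = 17 each, +1 to first 0
Round 5: Ashgrove=45 Dunmere=42 → close Dunmere (overflow 36)
  42÷1 = 42 each, +1 to first 0

Closure order: Juniper, Elkhorn, Ironridge, Greywater, Dunmere
Last habitat: Ashgrove with 87 animals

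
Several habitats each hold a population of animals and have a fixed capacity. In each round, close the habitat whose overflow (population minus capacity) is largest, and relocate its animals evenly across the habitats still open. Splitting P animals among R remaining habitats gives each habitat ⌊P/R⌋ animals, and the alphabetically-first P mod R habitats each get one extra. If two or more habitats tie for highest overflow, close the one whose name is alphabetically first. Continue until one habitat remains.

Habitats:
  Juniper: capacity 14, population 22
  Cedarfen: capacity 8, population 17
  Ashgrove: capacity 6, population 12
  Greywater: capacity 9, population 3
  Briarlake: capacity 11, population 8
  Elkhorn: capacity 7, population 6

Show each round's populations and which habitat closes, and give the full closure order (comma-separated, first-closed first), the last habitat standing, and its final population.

Closure order: Cedarfen, Juniper, Ashgrove, Elkhorn, Briarlake
Last habitat: Greywater with 68 animals

Round 1: Ashgrove=12 Briarlake=8 Cedarfen=17 Elkhorn=6 Greywater=3 Juniper=22 → close Cedarfen (overflow 9)
  17÷5 = 3 each, +1 to first 2
Round 2: Ashgrove=16 Briarlake=12 Elkhorn=9 Greywater=6 Juniper=25 → close Juniper (overflow 11)
  25÷4 = 6 each, +1 to first 1
Round 3: Ashgrove=23 Briarlake=18 Elkhorn=15 Greywater=12 → close Ashgrove (overflow 17)
  23÷3 = 7 each, +1 to first 2
Round 4: Briarlake=26 Elkhorn=23 Greywater=19 → close Elkhorn (overflow 16)
  23÷2 = 11 each, +1 to first 1
Round 5: Briarlake=38 Greywater=30 → close Briarlake (overflow 27)
  38÷1 = 38 each, +1 to first 0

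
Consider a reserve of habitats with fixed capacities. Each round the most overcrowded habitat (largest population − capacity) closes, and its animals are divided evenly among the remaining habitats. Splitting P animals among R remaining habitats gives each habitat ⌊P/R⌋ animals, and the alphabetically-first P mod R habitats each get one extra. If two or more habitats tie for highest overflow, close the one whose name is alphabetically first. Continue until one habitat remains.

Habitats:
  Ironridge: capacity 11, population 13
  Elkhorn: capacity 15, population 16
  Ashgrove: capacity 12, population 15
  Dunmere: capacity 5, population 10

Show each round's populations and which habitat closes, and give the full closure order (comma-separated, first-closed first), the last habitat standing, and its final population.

Closure order: Dunmere, Ashgrove, Elkhorn
Last habitat: Ironridge with 54 animals

Round 1: Ashgrove=15 Dunmere=10 Elkhorn=16 Ironridge=13 → close Dunmere (overflow 5)
  10÷3 = 3 each, +1 to first 1
Round 2: Ashgrove=19 Elkhorn=19 Ironridge=16 → close Ashgrove (overflow 7)
  19÷2 = 9 each, +1 to first 1
Round 3: Elkhorn=29 Ironridge=25 → close Elkhorn (overflow 14)
  29÷1 = 29 each, +1 to first 0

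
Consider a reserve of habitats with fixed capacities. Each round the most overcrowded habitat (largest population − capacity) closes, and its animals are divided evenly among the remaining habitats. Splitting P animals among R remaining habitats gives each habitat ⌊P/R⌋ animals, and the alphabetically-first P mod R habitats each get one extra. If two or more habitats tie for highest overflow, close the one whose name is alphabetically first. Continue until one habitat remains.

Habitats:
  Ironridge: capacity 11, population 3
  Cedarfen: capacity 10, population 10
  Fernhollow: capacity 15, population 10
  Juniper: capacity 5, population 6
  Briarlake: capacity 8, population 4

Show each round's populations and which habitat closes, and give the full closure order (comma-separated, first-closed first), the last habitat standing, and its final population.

Closure order: Juniper, Cedarfen, Briarlake, Fernhollow
Last habitat: Ironridge with 33 animals

Round 1: Briarlake=4 Cedarfen=10 Fernhollow=10 Ironridge=3 Juniper=6 → close Juniper (overflow 1)
  6÷4 = 1 each, +1 to first 2
Round 2: Briarlake=6 Cedarfen=12 Fernhollow=11 Ironridge=4 → close Cedarfen (overflow 2)
  12÷3 = 4 each, +1 to first 0
Round 3: Briarlake=10 Fernhollow=15 Ironridge=8 → close Briarlake (overflow 2)
  10÷2 = 5 each, +1 to first 0
Round 4: Fernhollow=20 Ironridge=13 → close Fernhollow (overflow 5)
  20÷1 = 20 each, +1 to first 0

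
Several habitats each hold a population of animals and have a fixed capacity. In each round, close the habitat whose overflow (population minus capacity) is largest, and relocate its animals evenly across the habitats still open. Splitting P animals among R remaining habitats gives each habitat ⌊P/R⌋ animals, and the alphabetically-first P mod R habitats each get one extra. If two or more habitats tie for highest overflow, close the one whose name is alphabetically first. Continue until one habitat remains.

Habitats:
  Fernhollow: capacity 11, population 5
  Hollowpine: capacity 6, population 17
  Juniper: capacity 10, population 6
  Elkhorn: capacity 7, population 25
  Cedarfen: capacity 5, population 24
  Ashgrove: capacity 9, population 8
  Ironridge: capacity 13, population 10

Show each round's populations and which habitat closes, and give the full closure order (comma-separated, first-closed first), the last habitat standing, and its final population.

Round 1: Ashgrove=8 Cedarfen=24 Elkhorn=25 Fernhollow=5 Hollowpine=17 Ironridge=10 Juniper=6 → close Cedarfen (overflow 19)
  24÷6 = 4 each, +1 to first 0
Round 2: Ashgrove=12 Elkhorn=29 Fernhollow=9 Hollowpine=21 Ironridge=14 Juniper=10 → close Elkhorn (overflow 22)
  29÷5 = 5 each, +1 to first 4
Round 3: Ashgrove=18 Fernhollow=15 Hollowpine=27 Ironridge=20 Juniper=15 → close Hollowpine (overflow 21)
  27÷4 = 6 each, +1 to first 3
Round 4: Ashgrove=25 Fernhollow=22 Ironridge=27 Juniper=21 → close Ashgrove (overflow 16)
  25÷3 = 8 each, +1 to first 1
Round 5: Fernhollow=31 Ironridge=35 Juniper=29 → close Ironridge (overflow 22)
  35÷2 = 17 each, +1 to first 1
Round 6: Fernhollow=49 Juniper=46 → close Fernhollow (overflow 38)
  49÷1 = 49 each, +1 to first 0

Closure order: Cedarfen, Elkhorn, Hollowpine, Ashgrove, Ironridge, Fernhollow
Last habitat: Juniper with 95 animals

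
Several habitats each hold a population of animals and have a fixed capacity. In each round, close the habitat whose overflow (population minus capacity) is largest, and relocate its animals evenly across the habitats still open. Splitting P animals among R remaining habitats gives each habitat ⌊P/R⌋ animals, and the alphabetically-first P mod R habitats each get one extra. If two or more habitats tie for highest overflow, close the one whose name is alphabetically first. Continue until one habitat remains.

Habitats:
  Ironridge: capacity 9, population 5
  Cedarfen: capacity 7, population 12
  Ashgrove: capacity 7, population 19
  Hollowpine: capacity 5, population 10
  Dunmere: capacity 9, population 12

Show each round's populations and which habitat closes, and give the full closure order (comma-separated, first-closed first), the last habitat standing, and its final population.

Closure order: Ashgrove, Cedarfen, Hollowpine, Dunmere
Last habitat: Ironridge with 58 animals

Round 1: Ashgrove=19 Cedarfen=12 Dunmere=12 Hollowpine=10 Ironridge=5 → close Ashgrove (overflow 12)
  19÷4 = 4 each, +1 to first 3
Round 2: Cedarfen=17 Dunmere=17 Hollowpine=15 Ironridge=9 → close Cedarfen (overflow 10)
  17÷3 = 5 each, +1 to first 2
Round 3: Dunmere=23 Hollowpine=21 Ironridge=14 → close Hollowpine (overflow 16)
  21÷2 = 10 each, +1 to first 1
Round 4: Dunmere=34 Ironridge=24 → close Dunmere (overflow 25)
  34÷1 = 34 each, +1 to first 0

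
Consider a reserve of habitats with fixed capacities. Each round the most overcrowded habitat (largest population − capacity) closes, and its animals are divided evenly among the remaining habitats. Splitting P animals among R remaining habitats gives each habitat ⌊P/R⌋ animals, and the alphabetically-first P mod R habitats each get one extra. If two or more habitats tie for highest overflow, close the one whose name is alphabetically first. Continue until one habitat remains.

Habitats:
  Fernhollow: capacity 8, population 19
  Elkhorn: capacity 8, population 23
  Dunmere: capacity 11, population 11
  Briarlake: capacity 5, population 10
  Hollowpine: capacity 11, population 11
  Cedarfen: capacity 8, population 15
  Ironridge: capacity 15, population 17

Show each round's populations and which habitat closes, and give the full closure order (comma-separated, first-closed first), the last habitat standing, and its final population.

Round 1: Briarlake=10 Cedarfen=15 Dunmere=11 Elkhorn=23 Fernhollow=19 Hollowpine=11 Ironridge=17 → close Elkhorn (overflow 15)
  23÷6 = 3 each, +1 to first 5
Round 2: Briarlake=14 Cedarfen=19 Dunmere=15 Fernhollow=23 Hollowpine=15 Ironridge=20 → close Fernhollow (overflow 15)
  23÷5 = 4 each, +1 to first 3
Round 3: Briarlake=19 Cedarfen=24 Dunmere=20 Hollowpine=19 Ironridge=24 → close Cedarfen (overflow 16)
  24÷4 = 6 each, +1 to first 0
Round 4: Briarlake=25 Dunmere=26 Hollowpine=25 Ironridge=30 → close Briarlake (overflow 20)
  25÷3 = 8 each, +1 to first 1
Round 5: Dunmere=35 Hollowpine=33 Ironridge=38 → close Dunmere (overflow 24)
  35÷2 = 17 each, +1 to first 1
Round 6: Hollowpine=51 Ironridge=55 → close Hollowpine (overflow 40)
  51÷1 = 51 each, +1 to first 0

Closure order: Elkhorn, Fernhollow, Cedarfen, Briarlake, Dunmere, Hollowpine
Last habitat: Ironridge with 106 animals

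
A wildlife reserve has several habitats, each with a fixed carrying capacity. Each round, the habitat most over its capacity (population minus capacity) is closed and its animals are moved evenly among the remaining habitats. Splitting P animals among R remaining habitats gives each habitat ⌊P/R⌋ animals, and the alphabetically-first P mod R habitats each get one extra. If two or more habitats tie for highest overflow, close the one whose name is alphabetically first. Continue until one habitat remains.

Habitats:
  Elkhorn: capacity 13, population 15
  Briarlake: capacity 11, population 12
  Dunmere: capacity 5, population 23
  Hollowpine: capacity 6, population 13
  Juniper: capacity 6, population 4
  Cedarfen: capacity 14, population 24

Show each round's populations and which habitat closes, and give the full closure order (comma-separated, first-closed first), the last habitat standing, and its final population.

Closure order: Dunmere, Cedarfen, Hollowpine, Briarlake, Elkhorn
Last habitat: Juniper with 91 animals

Round 1: Briarlake=12 Cedarfen=24 Dunmere=23 Elkhorn=15 Hollowpine=13 Juniper=4 → close Dunmere (overflow 18)
  23÷5 = 4 each, +1 to first 3
Round 2: Briarlake=17 Cedarfen=29 Elkhorn=20 Hollowpine=17 Juniper=8 → close Cedarfen (overflow 15)
  29÷4 = 7 each, +1 to first 1
Round 3: Briarlake=25 Elkhorn=27 Hollowpine=24 Juniper=15 → close Hollowpine (overflow 18)
  24÷3 = 8 each, +1 to first 0
Round 4: Briarlake=33 Elkhorn=35 Juniper=23 → close Briarlake (overflow 22)
  33÷2 = 16 each, +1 to first 1
Round 5: Elkhorn=52 Juniper=39 → close Elkhorn (overflow 39)
  52÷1 = 52 each, +1 to first 0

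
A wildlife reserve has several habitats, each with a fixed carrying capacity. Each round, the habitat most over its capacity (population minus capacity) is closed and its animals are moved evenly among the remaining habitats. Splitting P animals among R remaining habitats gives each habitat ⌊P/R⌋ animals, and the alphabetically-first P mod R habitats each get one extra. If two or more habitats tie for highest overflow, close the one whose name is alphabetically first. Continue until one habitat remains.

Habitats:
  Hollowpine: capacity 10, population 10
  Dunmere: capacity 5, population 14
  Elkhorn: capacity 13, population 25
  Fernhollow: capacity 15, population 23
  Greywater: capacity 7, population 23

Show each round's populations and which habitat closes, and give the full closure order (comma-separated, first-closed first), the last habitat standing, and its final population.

Closure order: Greywater, Elkhorn, Dunmere, Fernhollow
Last habitat: Hollowpine with 95 animals

Round 1: Dunmere=14 Elkhorn=25 Fernhollow=23 Greywater=23 Hollowpine=10 → close Greywater (overflow 16)
  23÷4 = 5 each, +1 to first 3
Round 2: Dunmere=20 Elkhorn=31 Fernhollow=29 Hollowpine=15 → close Elkhorn (overflow 18)
  31÷3 = 10 each, +1 to first 1
Round 3: Dunmere=31 Fernhollow=39 Hollowpine=25 → close Dunmere (overflow 26)
  31÷2 = 15 each, +1 to first 1
Round 4: Fernhollow=55 Hollowpine=40 → close Fernhollow (overflow 40)
  55÷1 = 55 each, +1 to first 0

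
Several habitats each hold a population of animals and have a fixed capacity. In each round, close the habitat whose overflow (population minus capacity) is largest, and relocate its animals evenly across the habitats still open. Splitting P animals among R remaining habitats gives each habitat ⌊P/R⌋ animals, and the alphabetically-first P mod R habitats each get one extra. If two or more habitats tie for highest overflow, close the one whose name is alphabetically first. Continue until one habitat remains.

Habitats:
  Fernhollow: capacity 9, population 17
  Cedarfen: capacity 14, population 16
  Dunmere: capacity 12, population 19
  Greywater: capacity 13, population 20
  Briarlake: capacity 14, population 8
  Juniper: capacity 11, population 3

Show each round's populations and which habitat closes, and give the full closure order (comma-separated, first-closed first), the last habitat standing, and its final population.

Round 1: Briarlake=8 Cedarfen=16 Dunmere=19 Fernhollow=17 Greywater=20 Juniper=3 → close Fernhollow (overflow 8)
  17÷5 = 3 each, +1 to first 2
Round 2: Briarlake=12 Cedarfen=20 Dunmere=22 Greywater=23 Juniper=6 → close Dunmere (overflow 10)
  22÷4 = 5 each, +1 to first 2
Round 3: Briarlake=18 Cedarfen=26 Greywater=28 Juniper=11 → close Greywater (overflow 15)
  28÷3 = 9 each, +1 to first 1
Round 4: Briarlake=28 Cedarfen=35 Juniper=20 → close Cedarfen (overflow 21)
  35÷2 = 17 each, +1 to first 1
Round 5: Briarlake=46 Juniper=37 → close Briarlake (overflow 32)
  46÷1 = 46 each, +1 to first 0

Closure order: Fernhollow, Dunmere, Greywater, Cedarfen, Briarlake
Last habitat: Juniper with 83 animals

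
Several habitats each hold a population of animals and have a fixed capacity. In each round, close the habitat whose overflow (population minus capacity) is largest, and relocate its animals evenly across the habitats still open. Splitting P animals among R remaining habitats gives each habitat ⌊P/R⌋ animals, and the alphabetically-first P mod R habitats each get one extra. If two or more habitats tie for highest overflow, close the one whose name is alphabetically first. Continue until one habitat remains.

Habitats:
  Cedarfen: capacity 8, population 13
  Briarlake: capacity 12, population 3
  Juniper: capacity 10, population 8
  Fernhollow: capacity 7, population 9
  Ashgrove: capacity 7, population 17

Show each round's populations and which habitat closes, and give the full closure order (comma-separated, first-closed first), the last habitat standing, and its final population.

Closure order: Ashgrove, Cedarfen, Fernhollow, Juniper
Last habitat: Briarlake with 50 animals

Round 1: Ashgrove=17 Briarlake=3 Cedarfen=13 Fernhollow=9 Juniper=8 → close Ashgrove (overflow 10)
  17÷4 = 4 each, +1 to first 1
Round 2: Briarlake=8 Cedarfen=17 Fernhollow=13 Juniper=12 → close Cedarfen (overflow 9)
  17÷3 = 5 each, +1 to first 2
Round 3: Briarlake=14 Fernhollow=19 Juniper=17 → close Fernhollow (overflow 12)
  19÷2 = 9 each, +1 to first 1
Round 4: Briarlake=24 Juniper=26 → close Juniper (overflow 16)
  26÷1 = 26 each, +1 to first 0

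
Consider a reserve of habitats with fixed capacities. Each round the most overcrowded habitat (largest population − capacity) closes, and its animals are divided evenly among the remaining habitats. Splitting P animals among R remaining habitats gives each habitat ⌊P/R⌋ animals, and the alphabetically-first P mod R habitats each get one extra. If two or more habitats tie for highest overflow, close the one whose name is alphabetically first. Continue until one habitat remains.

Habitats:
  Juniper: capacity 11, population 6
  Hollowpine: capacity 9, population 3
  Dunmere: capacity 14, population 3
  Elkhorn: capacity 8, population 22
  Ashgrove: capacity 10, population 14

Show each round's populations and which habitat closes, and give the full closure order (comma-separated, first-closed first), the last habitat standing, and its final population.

Round 1: Ashgrove=14 Dunmere=3 Elkhorn=22 Hollowpine=3 Juniper=6 → close Elkhorn (overflow 14)
  22÷4 = 5 each, +1 to first 2
Round 2: Ashgrove=20 Dunmere=9 Hollowpine=8 Juniper=11 → close Ashgrove (overflow 10)
  20÷3 = 6 each, +1 to first 2
Round 3: Dunmere=16 Hollowpine=15 Juniper=17 → close Hollowpine (overflow 6)
  15÷2 = 7 each, +1 to first 1
Round 4: Dunmere=24 Juniper=24 → close Juniper (overflow 13)
  24÷1 = 24 each, +1 to first 0

Closure order: Elkhorn, Ashgrove, Hollowpine, Juniper
Last habitat: Dunmere with 48 animals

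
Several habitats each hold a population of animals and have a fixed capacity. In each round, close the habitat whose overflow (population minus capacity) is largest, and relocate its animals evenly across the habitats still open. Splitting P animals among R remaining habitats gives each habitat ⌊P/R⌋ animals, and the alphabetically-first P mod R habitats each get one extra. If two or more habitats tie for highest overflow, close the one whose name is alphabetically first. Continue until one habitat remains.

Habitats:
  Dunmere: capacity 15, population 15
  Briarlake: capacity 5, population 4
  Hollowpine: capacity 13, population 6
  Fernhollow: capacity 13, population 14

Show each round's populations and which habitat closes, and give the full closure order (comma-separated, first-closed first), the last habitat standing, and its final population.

Closure order: Fernhollow, Dunmere, Briarlake
Last habitat: Hollowpine with 39 animals

Round 1: Briarlake=4 Dunmere=15 Fernhollow=14 Hollowpine=6 → close Fernhollow (overflow 1)
  14÷3 = 4 each, +1 to first 2
Round 2: Briarlake=9 Dunmere=20 Hollowpine=10 → close Dunmere (overflow 5)
  20÷2 = 10 each, +1 to first 0
Round 3: Briarlake=19 Hollowpine=20 → close Briarlake (overflow 14)
  19÷1 = 19 each, +1 to first 0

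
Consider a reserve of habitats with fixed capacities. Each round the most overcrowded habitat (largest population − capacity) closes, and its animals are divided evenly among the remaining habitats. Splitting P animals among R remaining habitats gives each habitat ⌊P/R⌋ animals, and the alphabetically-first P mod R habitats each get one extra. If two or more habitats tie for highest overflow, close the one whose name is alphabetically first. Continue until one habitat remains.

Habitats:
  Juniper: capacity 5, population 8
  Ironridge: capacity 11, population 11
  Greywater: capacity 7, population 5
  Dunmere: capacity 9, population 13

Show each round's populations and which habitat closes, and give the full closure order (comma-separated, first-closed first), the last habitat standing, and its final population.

Round 1: Dunmere=13 Greywater=5 Ironridge=11 Juniper=8 → close Dunmere (overflow 4)
  13÷3 = 4 each, +1 to first 1
Round 2: Greywater=10 Ironridge=15 Juniper=12 → close Juniper (overflow 7)
  12÷2 = 6 each, +1 to first 0
Round 3: Greywater=16 Ironridge=21 → close Ironridge (overflow 10)
  21÷1 = 21 each, +1 to first 0

Closure order: Dunmere, Juniper, Ironridge
Last habitat: Greywater with 37 animals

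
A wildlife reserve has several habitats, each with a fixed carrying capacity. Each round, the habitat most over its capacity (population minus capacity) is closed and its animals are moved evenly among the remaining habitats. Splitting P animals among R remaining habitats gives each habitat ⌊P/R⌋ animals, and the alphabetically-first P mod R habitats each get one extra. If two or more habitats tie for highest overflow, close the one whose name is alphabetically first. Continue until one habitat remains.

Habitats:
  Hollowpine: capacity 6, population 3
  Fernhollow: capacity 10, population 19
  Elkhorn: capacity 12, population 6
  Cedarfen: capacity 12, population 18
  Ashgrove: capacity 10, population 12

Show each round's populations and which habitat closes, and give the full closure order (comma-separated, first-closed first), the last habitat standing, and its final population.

Round 1: Ashgrove=12 Cedarfen=18 Elkhorn=6 Fernhollow=19 Hollowpine=3 → close Fernhollow (overflow 9)
  19÷4 = 4 each, +1 to first 3
Round 2: Ashgrove=17 Cedarfen=23 Elkhorn=11 Hollowpine=7 → close Cedarfen (overflow 11)
  23÷3 = 7 each, +1 to first 2
Round 3: Ashgrove=25 Elkhorn=19 Hollowpine=14 → close Ashgrove (overflow 15)
  25÷2 = 12 each, +1 to first 1
Round 4: Elkhorn=32 Hollowpine=26 → close Elkhorn (overflow 20)
  32÷1 = 32 each, +1 to first 0

Closure order: Fernhollow, Cedarfen, Ashgrove, Elkhorn
Last habitat: Hollowpine with 58 animals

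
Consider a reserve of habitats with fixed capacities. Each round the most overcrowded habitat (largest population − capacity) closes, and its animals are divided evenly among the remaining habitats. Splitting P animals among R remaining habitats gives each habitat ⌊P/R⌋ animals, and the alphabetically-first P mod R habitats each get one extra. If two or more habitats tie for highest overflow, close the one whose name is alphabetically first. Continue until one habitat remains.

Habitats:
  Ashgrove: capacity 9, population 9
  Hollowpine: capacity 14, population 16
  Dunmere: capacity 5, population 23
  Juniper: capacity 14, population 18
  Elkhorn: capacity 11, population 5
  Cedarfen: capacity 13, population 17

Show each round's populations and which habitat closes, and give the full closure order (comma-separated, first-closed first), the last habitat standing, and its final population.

Round 1: Ashgrove=9 Cedarfen=17 Dunmere=23 Elkhorn=5 Hollowpine=16 Juniper=18 → close Dunmere (overflow 18)
  23÷5 = 4 each, +1 to first 3
Round 2: Ashgrove=14 Cedarfen=22 Elkhorn=10 Hollowpine=20 Juniper=22 → close Cedarfen (overflow 9)
  22÷4 = 5 each, +1 to first 2
Round 3: Ashgrove=20 Elkhorn=16 Hollowpine=25 Juniper=27 → close Juniper (overflow 13)
  27÷3 = 9 each, +1 to first 0
Round 4: Ashgrove=29 Elkhorn=25 Hollowpine=34 → close Ashgrove (overflow 20)
  29÷2 = 14 each, +1 to first 1
Round 5: Elkhorn=40 Hollowpine=48 → close Hollowpine (overflow 34)
  48÷1 = 48 each, +1 to first 0

Closure order: Dunmere, Cedarfen, Juniper, Ashgrove, Hollowpine
Last habitat: Elkhorn with 88 animals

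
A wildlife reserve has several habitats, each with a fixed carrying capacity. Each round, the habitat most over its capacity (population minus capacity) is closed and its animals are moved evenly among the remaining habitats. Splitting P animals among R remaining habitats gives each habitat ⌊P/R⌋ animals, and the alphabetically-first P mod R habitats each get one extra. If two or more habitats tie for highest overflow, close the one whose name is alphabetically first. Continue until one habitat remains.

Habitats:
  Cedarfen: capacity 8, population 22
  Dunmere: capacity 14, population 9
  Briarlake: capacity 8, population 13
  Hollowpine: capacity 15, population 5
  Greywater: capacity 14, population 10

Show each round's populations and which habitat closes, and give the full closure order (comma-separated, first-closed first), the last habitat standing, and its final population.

Closure order: Cedarfen, Briarlake, Dunmere, Greywater
Last habitat: Hollowpine with 59 animals

Round 1: Briarlake=13 Cedarfen=22 Dunmere=9 Greywater=10 Hollowpine=5 → close Cedarfen (overflow 14)
  22÷4 = 5 each, +1 to first 2
Round 2: Briarlake=19 Dunmere=15 Greywater=15 Hollowpine=10 → close Briarlake (overflow 11)
  19÷3 = 6 each, +1 to first 1
Round 3: Dunmere=22 Greywater=21 Hollowpine=16 → close Dunmere (overflow 8)
  22÷2 = 11 each, +1 to first 0
Round 4: Greywater=32 Hollowpine=27 → close Greywater (overflow 18)
  32÷1 = 32 each, +1 to first 0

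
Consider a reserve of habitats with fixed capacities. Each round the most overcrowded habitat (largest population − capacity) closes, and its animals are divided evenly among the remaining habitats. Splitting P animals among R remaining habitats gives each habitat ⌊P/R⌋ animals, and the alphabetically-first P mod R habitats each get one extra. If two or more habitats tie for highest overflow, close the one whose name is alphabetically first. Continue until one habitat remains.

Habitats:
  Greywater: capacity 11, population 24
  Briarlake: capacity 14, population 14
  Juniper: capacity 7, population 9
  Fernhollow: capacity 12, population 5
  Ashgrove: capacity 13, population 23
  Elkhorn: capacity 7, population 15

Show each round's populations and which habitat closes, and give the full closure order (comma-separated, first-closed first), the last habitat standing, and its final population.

Closure order: Greywater, Ashgrove, Elkhorn, Juniper, Briarlake
Last habitat: Fernhollow with 90 animals

Round 1: Ashgrove=23 Briarlake=14 Elkhorn=15 Fernhollow=5 Greywater=24 Juniper=9 → close Greywater (overflow 13)
  24÷5 = 4 each, +1 to first 4
Round 2: Ashgrove=28 Briarlake=19 Elkhorn=20 Fernhollow=10 Juniper=13 → close Ashgrove (overflow 15)
  28÷4 = 7 each, +1 to first 0
Round 3: Briarlake=26 Elkhorn=27 Fernhollow=17 Juniper=20 → close Elkhorn (overflow 20)
  27÷3 = 9 each, +1 to first 0
Round 4: Briarlake=35 Fernhollow=26 Juniper=29 → close Juniper (overflow 22)
  29÷2 = 14 each, +1 to first 1
Round 5: Briarlake=50 Fernhollow=40 → close Briarlake (overflow 36)
  50÷1 = 50 each, +1 to first 0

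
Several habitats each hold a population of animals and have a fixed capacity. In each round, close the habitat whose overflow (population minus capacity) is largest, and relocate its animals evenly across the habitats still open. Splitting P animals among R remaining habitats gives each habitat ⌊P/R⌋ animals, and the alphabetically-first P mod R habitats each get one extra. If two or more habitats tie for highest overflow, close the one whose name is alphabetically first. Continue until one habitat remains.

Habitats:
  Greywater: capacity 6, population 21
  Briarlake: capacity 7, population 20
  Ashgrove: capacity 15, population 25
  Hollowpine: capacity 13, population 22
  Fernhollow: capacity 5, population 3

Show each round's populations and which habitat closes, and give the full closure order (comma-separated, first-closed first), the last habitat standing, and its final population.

Closure order: Greywater, Briarlake, Ashgrove, Hollowpine
Last habitat: Fernhollow with 91 animals

Round 1: Ashgrove=25 Briarlake=20 Fernhollow=3 Greywater=21 Hollowpine=22 → close Greywater (overflow 15)
  21÷4 = 5 each, +1 to first 1
Round 2: Ashgrove=31 Briarlake=25 Fernhollow=8 Hollowpine=27 → close Briarlake (overflow 18)
  25÷3 = 8 each, +1 to first 1
Round 3: Ashgrove=40 Fernhollow=16 Hollowpine=35 → close Ashgrove (overflow 25)
  40÷2 = 20 each, +1 to first 0
Round 4: Fernhollow=36 Hollowpine=55 → close Hollowpine (overflow 42)
  55÷1 = 55 each, +1 to first 0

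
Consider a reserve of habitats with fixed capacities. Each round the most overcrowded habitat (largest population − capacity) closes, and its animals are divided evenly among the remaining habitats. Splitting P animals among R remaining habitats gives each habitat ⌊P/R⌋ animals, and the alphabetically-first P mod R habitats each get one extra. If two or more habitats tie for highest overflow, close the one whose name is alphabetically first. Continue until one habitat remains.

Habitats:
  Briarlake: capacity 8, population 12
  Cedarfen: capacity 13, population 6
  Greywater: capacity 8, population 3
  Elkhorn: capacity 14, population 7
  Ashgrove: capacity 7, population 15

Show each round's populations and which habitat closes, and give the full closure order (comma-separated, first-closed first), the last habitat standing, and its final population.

Round 1: Ashgrove=15 Briarlake=12 Cedarfen=6 Elkhorn=7 Greywater=3 → close Ashgrove (overflow 8)
  15÷4 = 3 each, +1 to first 3
Round 2: Briarlake=16 Cedarfen=10 Elkhorn=11 Greywater=6 → close Briarlake (overflow 8)
  16÷3 = 5 each, +1 to first 1
Round 3: Cedarfen=16 Elkhorn=16 Greywater=11 → close Cedarfen (overflow 3)
  16÷2 = 8 each, +1 to first 0
Round 4: Elkhorn=24 Greywater=19 → close Greywater (overflow 11)
  19÷1 = 19 each, +1 to first 0

Closure order: Ashgrove, Briarlake, Cedarfen, Greywater
Last habitat: Elkhorn with 43 animals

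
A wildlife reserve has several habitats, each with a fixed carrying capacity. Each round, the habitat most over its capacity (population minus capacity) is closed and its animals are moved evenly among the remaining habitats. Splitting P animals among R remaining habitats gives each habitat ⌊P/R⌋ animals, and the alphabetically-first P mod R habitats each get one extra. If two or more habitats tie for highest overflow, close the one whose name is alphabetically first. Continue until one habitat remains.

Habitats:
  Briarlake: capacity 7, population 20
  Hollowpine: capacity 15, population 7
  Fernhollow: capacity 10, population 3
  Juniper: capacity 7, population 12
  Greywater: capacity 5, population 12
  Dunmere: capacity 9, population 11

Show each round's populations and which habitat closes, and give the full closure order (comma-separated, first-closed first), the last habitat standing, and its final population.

Round 1: Briarlake=20 Dunmere=11 Fernhollow=3 Greywater=12 Hollowpine=7 Juniper=12 → close Briarlake (overflow 13)
  20÷5 = 4 each, +1 to first 0
Round 2: Dunmere=15 Fernhollow=7 Greywater=16 Hollowpine=11 Juniper=16 → close Greywater (overflow 11)
  16÷4 = 4 each, +1 to first 0
Round 3: Dunmere=19 Fernhollow=11 Hollowpine=15 Juniper=20 → close Juniper (overflow 13)
  20÷3 = 6 each, +1 to first 2
Round 4: Dunmere=26 Fernhollow=18 Hollowpine=21 → close Dunmere (overflow 17)
  26÷2 = 13 each, +1 to first 0
Round 5: Fernhollow=31 Hollowpine=34 → close Fernhollow (overflow 21)
  31÷1 = 31 each, +1 to first 0

Closure order: Briarlake, Greywater, Juniper, Dunmere, Fernhollow
Last habitat: Hollowpine with 65 animals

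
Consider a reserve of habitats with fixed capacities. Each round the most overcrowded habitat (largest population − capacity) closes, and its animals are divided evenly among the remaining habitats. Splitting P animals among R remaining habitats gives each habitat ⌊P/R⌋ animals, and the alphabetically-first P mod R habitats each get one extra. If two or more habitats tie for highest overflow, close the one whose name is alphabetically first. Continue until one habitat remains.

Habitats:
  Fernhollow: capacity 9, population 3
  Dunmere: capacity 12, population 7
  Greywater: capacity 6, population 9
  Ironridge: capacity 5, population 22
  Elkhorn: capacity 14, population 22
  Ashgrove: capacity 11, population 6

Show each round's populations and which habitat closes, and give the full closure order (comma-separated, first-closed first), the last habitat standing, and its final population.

Closure order: Ironridge, Elkhorn, Greywater, Ashgrove, Dunmere
Last habitat: Fernhollow with 69 animals

Round 1: Ashgrove=6 Dunmere=7 Elkhorn=22 Fernhollow=3 Greywater=9 Ironridge=22 → close Ironridge (overflow 17)
  22÷5 = 4 each, +1 to first 2
Round 2: Ashgrove=11 Dunmere=12 Elkhorn=26 Fernhollow=7 Greywater=13 → close Elkhorn (overflow 12)
  26÷4 = 6 each, +1 to first 2
Round 3: Ashgrove=18 Dunmere=19 Fernhollow=13 Greywater=19 → close Greywater (overflow 13)
  19÷3 = 6 each, +1 to first 1
Round 4: Ashgrove=25 Dunmere=25 Fernhollow=19 → close Ashgrove (overflow 14)
  25÷2 = 12 each, +1 to first 1
Round 5: Dunmere=38 Fernhollow=31 → close Dunmere (overflow 26)
  38÷1 = 38 each, +1 to first 0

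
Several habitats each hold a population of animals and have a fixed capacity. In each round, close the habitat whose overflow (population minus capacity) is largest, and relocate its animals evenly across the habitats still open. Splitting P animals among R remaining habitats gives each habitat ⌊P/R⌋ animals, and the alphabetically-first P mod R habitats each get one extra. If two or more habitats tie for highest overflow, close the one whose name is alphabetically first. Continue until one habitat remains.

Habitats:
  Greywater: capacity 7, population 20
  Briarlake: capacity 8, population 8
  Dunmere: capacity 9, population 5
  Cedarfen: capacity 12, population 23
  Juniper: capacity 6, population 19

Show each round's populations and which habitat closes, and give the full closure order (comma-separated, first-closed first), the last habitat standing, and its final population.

Closure order: Greywater, Juniper, Cedarfen, Briarlake
Last habitat: Dunmere with 75 animals

Round 1: Briarlake=8 Cedarfen=23 Dunmere=5 Greywater=20 Juniper=19 → close Greywater (overflow 13)
  20÷4 = 5 each, +1 to first 0
Round 2: Briarlake=13 Cedarfen=28 Dunmere=10 Juniper=24 → close Juniper (overflow 18)
  24÷3 = 8 each, +1 to first 0
Round 3: Briarlake=21 Cedarfen=36 Dunmere=18 → close Cedarfen (overflow 24)
  36÷2 = 18 each, +1 to first 0
Round 4: Briarlake=39 Dunmere=36 → close Briarlake (overflow 31)
  39÷1 = 39 each, +1 to first 0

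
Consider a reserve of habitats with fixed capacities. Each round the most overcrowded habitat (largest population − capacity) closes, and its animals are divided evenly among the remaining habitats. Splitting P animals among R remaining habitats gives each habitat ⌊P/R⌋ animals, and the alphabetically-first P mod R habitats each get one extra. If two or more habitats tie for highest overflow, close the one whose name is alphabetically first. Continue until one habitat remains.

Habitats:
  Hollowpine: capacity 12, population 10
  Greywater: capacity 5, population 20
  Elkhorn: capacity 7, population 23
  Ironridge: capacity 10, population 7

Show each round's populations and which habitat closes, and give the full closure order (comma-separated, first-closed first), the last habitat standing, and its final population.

Round 1: Elkhorn=23 Greywater=20 Hollowpine=10 Ironridge=7 → close Elkhorn (overflow 16)
  23÷3 = 7 each, +1 to first 2
Round 2: Greywater=28 Hollowpine=18 Ironridge=14 → close Greywater (overflow 23)
  28÷2 = 14 each, +1 to first 0
Round 3: Hollowpine=32 Ironridge=28 → close Hollowpine (overflow 20)
  32÷1 = 32 each, +1 to first 0

Closure order: Elkhorn, Greywater, Hollowpine
Last habitat: Ironridge with 60 animals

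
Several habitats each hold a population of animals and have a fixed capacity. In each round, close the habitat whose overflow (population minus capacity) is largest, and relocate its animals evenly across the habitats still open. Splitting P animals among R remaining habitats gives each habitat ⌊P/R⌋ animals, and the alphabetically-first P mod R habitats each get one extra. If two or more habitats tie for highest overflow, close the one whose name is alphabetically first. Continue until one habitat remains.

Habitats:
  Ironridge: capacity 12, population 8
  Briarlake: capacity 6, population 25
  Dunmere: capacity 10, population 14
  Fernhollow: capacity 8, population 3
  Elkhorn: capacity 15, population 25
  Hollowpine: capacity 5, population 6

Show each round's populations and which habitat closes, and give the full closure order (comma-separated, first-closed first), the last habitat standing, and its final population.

Round 1: Briarlake=25 Dunmere=14 Elkhorn=25 Fernhollow=3 Hollowpine=6 Ironridge=8 → close Briarlake (overflow 19)
  25÷5 = 5 each, +1 to first 0
Round 2: Dunmere=19 Elkhorn=30 Fernhollow=8 Hollowpine=11 Ironridge=13 → close Elkhorn (overflow 15)
  30÷4 = 7 each, +1 to first 2
Round 3: Dunmere=27 Fernhollow=16 Hollowpine=18 Ironridge=20 → close Dunmere (overflow 17)
  27÷3 = 9 each, +1 to first 0
Round 4: Fernhollow=25 Hollowpine=27 Ironridge=29 → close Hollowpine (overflow 22)
  27÷2 = 13 each, +1 to first 1
Round 5: Fernhollow=39 Ironridge=42 → close Fernhollow (overflow 31)
  39÷1 = 39 each, +1 to first 0

Closure order: Briarlake, Elkhorn, Dunmere, Hollowpine, Fernhollow
Last habitat: Ironridge with 81 animals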